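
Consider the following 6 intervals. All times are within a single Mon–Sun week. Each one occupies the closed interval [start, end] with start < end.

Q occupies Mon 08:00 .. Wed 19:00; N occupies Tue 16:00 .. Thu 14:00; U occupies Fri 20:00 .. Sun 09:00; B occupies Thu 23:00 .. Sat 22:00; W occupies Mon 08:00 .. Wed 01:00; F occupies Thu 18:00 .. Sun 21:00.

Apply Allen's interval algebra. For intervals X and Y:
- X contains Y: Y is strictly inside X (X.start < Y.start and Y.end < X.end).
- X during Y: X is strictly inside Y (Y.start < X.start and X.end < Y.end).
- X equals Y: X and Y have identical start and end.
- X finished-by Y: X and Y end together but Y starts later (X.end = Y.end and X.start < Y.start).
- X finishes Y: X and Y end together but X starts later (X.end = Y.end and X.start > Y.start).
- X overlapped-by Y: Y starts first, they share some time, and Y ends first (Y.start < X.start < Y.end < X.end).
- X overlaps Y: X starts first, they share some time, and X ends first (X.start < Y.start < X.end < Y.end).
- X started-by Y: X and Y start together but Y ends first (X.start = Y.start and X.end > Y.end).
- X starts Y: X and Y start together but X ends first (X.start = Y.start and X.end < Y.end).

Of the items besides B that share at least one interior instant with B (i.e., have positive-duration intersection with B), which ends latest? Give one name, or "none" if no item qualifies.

F

Target B = [Thu 23:00, Sat 22:00].
F [Thu 18:00, Sun 21:00] → contains → candidate.
N [Tue 16:00, Thu 14:00] → before → excluded.
Q [Mon 08:00, Wed 19:00] → before → excluded.
U [Fri 20:00, Sun 09:00] → overlapped-by → candidate.
W [Mon 08:00, Wed 01:00] → before → excluded.
Among candidates, latest end is Sun 21:00 → F.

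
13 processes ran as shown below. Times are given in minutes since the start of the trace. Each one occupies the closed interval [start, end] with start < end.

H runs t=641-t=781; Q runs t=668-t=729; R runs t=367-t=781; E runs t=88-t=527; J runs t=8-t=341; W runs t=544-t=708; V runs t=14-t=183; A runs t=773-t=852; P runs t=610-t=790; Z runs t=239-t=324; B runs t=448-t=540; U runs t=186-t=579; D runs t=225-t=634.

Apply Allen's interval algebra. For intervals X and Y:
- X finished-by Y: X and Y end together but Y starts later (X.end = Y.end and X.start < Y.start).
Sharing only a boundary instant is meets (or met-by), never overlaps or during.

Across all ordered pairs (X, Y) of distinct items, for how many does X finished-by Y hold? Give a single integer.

1

Checking all 156 ordered pairs for relation 'finished-by'; matching pairs in alphabetical order:
(R, H): R finished-by H ✓
Count: 1.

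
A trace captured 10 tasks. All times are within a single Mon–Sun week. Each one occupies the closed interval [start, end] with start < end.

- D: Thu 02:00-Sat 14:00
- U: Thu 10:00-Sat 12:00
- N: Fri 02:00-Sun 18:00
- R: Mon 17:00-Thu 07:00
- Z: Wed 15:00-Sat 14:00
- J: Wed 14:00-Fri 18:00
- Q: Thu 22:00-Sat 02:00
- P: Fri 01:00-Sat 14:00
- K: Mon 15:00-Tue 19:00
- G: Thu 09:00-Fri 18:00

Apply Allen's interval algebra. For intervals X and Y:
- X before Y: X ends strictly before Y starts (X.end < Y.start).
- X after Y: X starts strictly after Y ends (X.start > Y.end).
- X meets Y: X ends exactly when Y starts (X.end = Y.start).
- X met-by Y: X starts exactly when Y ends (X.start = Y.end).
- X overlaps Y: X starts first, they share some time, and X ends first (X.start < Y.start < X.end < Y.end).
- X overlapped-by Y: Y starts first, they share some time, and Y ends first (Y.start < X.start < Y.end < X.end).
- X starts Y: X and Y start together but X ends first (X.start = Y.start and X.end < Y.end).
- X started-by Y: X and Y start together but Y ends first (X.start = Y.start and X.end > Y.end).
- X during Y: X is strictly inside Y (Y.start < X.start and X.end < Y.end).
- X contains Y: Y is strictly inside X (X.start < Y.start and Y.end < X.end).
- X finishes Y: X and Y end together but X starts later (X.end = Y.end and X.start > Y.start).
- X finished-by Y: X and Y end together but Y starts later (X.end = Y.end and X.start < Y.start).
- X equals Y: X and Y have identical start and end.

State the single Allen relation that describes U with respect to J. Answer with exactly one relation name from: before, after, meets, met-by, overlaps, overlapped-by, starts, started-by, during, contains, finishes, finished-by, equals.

overlapped-by

U = [Thu 10:00, Sat 12:00]; J = [Wed 14:00, Fri 18:00].
Compare endpoints: U.start > J.start, U.start < J.end, U.end > J.start, U.end > J.end.
That pattern is 'overlapped-by'.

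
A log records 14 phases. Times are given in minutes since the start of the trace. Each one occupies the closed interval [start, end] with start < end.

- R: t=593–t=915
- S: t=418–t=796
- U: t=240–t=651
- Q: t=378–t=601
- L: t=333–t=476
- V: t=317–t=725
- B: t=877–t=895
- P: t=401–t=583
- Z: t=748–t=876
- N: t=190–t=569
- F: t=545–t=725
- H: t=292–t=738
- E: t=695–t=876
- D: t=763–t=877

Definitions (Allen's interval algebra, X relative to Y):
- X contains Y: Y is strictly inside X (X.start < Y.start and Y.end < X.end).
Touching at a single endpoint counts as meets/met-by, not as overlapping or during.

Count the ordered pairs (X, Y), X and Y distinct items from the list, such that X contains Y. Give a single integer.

18

Checking all 182 ordered pairs for relation 'contains'; matching pairs in alphabetical order:
(H, F): H contains F ✓
(H, L): H contains L ✓
(H, P): H contains P ✓
(H, Q): H contains Q ✓
(H, V): H contains V ✓
(N, L): N contains L ✓
(Q, P): Q contains P ✓
(R, B): R contains B ✓
(R, D): R contains D ✓
(R, E): R contains E ✓
(R, Z): R contains Z ✓
(S, F): S contains F ✓
(U, L): U contains L ✓
(U, P): U contains P ✓
(U, Q): U contains Q ✓
(V, L): V contains L ✓
(V, P): V contains P ✓
(V, Q): V contains Q ✓
Count: 18.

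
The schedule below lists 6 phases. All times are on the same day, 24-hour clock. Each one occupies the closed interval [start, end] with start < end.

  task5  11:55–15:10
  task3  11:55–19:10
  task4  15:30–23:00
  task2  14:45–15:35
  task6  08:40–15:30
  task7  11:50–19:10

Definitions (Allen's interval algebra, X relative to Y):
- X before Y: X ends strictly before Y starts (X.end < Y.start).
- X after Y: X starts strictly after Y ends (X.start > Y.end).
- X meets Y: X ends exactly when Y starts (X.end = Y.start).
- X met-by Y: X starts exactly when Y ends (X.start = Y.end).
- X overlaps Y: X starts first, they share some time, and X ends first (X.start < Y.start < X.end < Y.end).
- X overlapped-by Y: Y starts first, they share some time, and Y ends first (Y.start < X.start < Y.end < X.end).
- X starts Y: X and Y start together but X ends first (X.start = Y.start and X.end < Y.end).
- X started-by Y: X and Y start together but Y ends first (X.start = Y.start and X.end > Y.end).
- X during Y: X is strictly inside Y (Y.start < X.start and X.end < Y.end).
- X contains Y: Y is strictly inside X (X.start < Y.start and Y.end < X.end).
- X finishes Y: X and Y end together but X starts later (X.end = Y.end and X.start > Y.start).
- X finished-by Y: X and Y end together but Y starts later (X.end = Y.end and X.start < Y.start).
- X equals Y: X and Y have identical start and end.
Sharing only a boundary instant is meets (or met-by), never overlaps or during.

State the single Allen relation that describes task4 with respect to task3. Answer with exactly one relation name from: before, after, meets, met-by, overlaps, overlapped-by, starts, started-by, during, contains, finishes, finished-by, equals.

overlapped-by

task4 = [15:30, 23:00]; task3 = [11:55, 19:10].
Compare endpoints: task4.start > task3.start, task4.start < task3.end, task4.end > task3.start, task4.end > task3.end.
That pattern is 'overlapped-by'.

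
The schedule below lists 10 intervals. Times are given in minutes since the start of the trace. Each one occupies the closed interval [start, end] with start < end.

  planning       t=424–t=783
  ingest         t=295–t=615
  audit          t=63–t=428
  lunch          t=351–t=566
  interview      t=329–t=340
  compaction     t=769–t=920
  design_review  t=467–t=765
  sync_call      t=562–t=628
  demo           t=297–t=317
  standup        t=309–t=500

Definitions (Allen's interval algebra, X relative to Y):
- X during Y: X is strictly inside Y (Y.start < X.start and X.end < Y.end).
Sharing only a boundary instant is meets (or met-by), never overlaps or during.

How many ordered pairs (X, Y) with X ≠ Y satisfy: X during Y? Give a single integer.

10

Checking all 90 ordered pairs for relation 'during'; matching pairs in alphabetical order:
(demo, audit): demo during audit ✓
(demo, ingest): demo during ingest ✓
(design_review, planning): design_review during planning ✓
(interview, audit): interview during audit ✓
(interview, ingest): interview during ingest ✓
(interview, standup): interview during standup ✓
(lunch, ingest): lunch during ingest ✓
(standup, ingest): standup during ingest ✓
(sync_call, design_review): sync_call during design_review ✓
(sync_call, planning): sync_call during planning ✓
Count: 10.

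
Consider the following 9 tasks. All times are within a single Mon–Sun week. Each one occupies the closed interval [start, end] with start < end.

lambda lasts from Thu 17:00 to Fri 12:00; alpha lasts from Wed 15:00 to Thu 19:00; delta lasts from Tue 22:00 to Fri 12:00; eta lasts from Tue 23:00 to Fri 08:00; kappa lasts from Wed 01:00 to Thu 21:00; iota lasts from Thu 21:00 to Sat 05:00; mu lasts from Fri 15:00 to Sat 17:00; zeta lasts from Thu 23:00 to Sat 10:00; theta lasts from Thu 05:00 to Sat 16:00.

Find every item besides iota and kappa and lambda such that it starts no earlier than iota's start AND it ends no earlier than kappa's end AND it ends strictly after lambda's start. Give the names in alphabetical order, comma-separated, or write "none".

mu, zeta

Conditions: its start is no earlier than iota's start (X.start >= Thu 21:00) AND its end is no earlier than kappa's end (X.end >= Thu 21:00) AND its end is strictly after lambda's start (X.end > Thu 17:00).
alpha: start Wed 15:00 >= Thu 21:00? ✗; end Thu 19:00 >= Thu 21:00? ✗; end Thu 19:00 > Thu 17:00? ✓ → no.
delta: start Tue 22:00 >= Thu 21:00? ✗; end Fri 12:00 >= Thu 21:00? ✓; end Fri 12:00 > Thu 17:00? ✓ → no.
eta: start Tue 23:00 >= Thu 21:00? ✗; end Fri 08:00 >= Thu 21:00? ✓; end Fri 08:00 > Thu 17:00? ✓ → no.
mu: start Fri 15:00 >= Thu 21:00? ✓; end Sat 17:00 >= Thu 21:00? ✓; end Sat 17:00 > Thu 17:00? ✓ → yes.
theta: start Thu 05:00 >= Thu 21:00? ✗; end Sat 16:00 >= Thu 21:00? ✓; end Sat 16:00 > Thu 17:00? ✓ → no.
zeta: start Thu 23:00 >= Thu 21:00? ✓; end Sat 10:00 >= Thu 21:00? ✓; end Sat 10:00 > Thu 17:00? ✓ → yes.
Result: mu, zeta.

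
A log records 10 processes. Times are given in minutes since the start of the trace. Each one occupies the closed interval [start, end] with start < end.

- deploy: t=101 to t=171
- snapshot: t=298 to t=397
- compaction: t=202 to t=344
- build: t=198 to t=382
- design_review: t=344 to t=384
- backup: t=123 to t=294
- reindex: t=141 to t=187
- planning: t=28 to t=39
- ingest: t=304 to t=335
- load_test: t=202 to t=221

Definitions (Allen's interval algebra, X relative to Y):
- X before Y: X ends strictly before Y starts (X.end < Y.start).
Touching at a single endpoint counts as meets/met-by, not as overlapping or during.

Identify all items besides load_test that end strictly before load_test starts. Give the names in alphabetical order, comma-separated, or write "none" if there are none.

Target load_test = [t=202, t=221].
backup [t=123, t=294] → contains → no.
build [t=198, t=382] → contains → no.
compaction [t=202, t=344] → started-by → no.
deploy [t=101, t=171] → before → yes.
design_review [t=344, t=384] → after → no.
ingest [t=304, t=335] → after → no.
planning [t=28, t=39] → before → yes.
reindex [t=141, t=187] → before → yes.
snapshot [t=298, t=397] → after → no.
Result: deploy, planning, reindex.

deploy, planning, reindex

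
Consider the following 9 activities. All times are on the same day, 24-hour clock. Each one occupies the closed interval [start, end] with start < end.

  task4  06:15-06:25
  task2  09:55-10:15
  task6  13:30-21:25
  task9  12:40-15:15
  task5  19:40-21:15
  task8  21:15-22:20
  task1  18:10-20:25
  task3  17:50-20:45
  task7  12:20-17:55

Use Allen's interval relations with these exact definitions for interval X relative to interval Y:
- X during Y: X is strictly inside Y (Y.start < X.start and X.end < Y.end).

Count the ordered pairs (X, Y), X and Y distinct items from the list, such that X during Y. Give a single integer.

5

Checking all 72 ordered pairs for relation 'during'; matching pairs in alphabetical order:
(task1, task3): task1 during task3 ✓
(task1, task6): task1 during task6 ✓
(task3, task6): task3 during task6 ✓
(task5, task6): task5 during task6 ✓
(task9, task7): task9 during task7 ✓
Count: 5.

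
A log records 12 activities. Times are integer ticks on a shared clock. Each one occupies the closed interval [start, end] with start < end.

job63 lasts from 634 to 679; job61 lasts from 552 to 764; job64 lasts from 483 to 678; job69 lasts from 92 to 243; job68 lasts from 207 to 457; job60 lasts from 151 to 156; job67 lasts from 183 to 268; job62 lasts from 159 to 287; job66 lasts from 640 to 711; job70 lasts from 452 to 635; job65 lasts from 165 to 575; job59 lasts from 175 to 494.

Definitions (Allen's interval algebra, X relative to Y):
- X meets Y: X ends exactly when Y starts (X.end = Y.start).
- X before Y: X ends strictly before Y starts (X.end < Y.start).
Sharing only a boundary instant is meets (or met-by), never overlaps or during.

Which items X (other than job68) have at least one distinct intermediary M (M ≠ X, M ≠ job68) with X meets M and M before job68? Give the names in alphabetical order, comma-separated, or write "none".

Target job68 = [207, 457].
Intermediaries M with M before job68: job60.
Via job60 — items with X meets job60: none.
Union: none.

none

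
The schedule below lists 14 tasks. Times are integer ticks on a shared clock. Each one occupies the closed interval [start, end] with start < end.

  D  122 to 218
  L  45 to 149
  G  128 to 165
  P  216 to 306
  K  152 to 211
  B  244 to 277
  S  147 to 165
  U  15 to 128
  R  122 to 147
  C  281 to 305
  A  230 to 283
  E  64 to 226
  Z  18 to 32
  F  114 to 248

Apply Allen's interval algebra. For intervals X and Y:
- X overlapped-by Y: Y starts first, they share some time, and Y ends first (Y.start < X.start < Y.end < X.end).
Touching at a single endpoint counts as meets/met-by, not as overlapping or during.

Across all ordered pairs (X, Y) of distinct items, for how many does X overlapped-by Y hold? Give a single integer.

Checking all 182 ordered pairs for relation 'overlapped-by'; matching pairs in alphabetical order:
(A, F): A overlapped-by F ✓
(B, F): B overlapped-by F ✓
(C, A): C overlapped-by A ✓
(D, L): D overlapped-by L ✓
(D, U): D overlapped-by U ✓
(E, L): E overlapped-by L ✓
(E, U): E overlapped-by U ✓
(F, E): F overlapped-by E ✓
(F, L): F overlapped-by L ✓
(F, U): F overlapped-by U ✓
(G, L): G overlapped-by L ✓
(G, R): G overlapped-by R ✓
(K, G): K overlapped-by G ✓
(K, S): K overlapped-by S ✓
(L, U): L overlapped-by U ✓
(P, D): P overlapped-by D ✓
(P, E): P overlapped-by E ✓
(P, F): P overlapped-by F ✓
(R, U): R overlapped-by U ✓
(S, L): S overlapped-by L ✓
Count: 20.

20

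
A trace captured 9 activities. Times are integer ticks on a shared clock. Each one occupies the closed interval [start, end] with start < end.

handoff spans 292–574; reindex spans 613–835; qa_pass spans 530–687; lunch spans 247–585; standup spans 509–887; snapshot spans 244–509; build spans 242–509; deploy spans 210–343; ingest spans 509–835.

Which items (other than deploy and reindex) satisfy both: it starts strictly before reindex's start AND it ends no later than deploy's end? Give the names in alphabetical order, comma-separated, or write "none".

none

Conditions: its start is strictly before reindex's start (X.start < 613) AND its end is no later than deploy's end (X.end <= 343).
build: start 242 < 613? ✓; end 509 <= 343? ✗ → no.
handoff: start 292 < 613? ✓; end 574 <= 343? ✗ → no.
ingest: start 509 < 613? ✓; end 835 <= 343? ✗ → no.
lunch: start 247 < 613? ✓; end 585 <= 343? ✗ → no.
qa_pass: start 530 < 613? ✓; end 687 <= 343? ✗ → no.
snapshot: start 244 < 613? ✓; end 509 <= 343? ✗ → no.
standup: start 509 < 613? ✓; end 887 <= 343? ✗ → no.
Result: none.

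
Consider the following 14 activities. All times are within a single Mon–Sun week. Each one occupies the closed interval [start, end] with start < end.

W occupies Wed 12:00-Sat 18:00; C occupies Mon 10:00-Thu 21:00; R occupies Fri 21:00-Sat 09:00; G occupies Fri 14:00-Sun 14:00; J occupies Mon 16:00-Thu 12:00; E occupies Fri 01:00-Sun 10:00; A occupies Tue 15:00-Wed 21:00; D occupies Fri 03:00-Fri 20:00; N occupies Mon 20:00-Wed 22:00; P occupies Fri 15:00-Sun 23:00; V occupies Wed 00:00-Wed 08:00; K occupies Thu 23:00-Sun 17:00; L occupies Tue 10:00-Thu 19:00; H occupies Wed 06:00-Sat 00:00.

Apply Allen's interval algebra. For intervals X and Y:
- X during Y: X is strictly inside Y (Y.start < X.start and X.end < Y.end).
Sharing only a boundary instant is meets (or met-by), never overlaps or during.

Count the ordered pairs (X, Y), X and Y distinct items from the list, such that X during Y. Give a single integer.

24

Checking all 182 ordered pairs for relation 'during'; matching pairs in alphabetical order:
(A, C): A during C ✓
(A, J): A during J ✓
(A, L): A during L ✓
(A, N): A during N ✓
(D, E): D during E ✓
(D, H): D during H ✓
(D, K): D during K ✓
(D, W): D during W ✓
(E, K): E during K ✓
(G, K): G during K ✓
(J, C): J during C ✓
(L, C): L during C ✓
(N, C): N during C ✓
(N, J): N during J ✓
(R, E): R during E ✓
(R, G): R during G ✓
(R, K): R during K ✓
(R, P): R during P ✓
(R, W): R during W ✓
(V, A): V during A ✓
(V, C): V during C ✓
(V, J): V during J ✓
(V, L): V during L ✓
(V, N): V during N ✓
Count: 24.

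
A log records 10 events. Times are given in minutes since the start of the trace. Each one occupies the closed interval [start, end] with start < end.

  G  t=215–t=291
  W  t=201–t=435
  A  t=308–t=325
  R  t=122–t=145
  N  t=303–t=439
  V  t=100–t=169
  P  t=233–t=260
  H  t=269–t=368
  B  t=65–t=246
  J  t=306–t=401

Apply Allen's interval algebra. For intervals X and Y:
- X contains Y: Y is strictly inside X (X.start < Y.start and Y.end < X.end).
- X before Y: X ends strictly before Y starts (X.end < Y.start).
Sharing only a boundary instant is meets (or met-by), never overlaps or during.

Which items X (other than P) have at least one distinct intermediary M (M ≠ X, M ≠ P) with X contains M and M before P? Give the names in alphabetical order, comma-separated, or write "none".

Target P = [t=233, t=260].
Intermediaries M with M before P: R, V.
Via R — items with X contains R: B, V.
Via V — items with X contains V: B.
Union: B, V.

B, V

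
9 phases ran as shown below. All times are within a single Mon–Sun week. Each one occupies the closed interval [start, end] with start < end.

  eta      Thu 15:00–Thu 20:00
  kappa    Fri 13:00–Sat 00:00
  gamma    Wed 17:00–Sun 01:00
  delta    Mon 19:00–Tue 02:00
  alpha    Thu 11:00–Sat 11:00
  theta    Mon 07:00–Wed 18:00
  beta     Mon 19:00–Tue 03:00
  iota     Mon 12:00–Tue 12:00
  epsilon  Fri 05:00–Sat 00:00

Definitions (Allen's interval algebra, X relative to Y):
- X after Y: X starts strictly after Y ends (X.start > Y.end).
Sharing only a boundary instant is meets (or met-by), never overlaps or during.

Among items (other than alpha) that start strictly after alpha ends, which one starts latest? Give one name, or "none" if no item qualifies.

none

Target alpha = [Thu 11:00, Sat 11:00].
beta [Mon 19:00, Tue 03:00] → before → excluded.
delta [Mon 19:00, Tue 02:00] → before → excluded.
epsilon [Fri 05:00, Sat 00:00] → during → excluded.
eta [Thu 15:00, Thu 20:00] → during → excluded.
gamma [Wed 17:00, Sun 01:00] → contains → excluded.
iota [Mon 12:00, Tue 12:00] → before → excluded.
kappa [Fri 13:00, Sat 00:00] → during → excluded.
theta [Mon 07:00, Wed 18:00] → before → excluded.
No candidates → none.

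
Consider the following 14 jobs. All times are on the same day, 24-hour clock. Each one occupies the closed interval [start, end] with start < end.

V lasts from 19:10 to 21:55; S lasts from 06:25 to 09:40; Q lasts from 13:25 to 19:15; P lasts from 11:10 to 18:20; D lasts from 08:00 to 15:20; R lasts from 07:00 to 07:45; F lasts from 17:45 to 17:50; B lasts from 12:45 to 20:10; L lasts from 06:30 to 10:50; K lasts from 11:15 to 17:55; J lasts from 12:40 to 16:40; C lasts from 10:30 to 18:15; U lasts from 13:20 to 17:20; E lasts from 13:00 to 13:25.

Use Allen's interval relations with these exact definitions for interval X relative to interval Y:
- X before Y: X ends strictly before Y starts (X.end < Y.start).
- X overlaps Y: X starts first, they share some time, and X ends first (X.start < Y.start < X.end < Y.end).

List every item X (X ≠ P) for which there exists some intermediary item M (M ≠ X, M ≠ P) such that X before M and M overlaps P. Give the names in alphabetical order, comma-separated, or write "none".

Target P = [11:10, 18:20].
Intermediaries M with M overlaps P: C, D.
Via C — items with X before C: R, S.
Via D — items with X before D: R.
Union: R, S.

R, S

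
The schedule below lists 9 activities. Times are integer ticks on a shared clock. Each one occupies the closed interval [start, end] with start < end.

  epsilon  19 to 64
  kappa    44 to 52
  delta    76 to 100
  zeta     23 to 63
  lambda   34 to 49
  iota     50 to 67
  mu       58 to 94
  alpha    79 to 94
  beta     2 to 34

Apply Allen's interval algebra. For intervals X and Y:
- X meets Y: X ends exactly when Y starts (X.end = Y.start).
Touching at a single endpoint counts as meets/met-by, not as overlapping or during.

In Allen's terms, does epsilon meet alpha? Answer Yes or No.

epsilon = [19, 64], alpha = [79, 94].
Actual relation of epsilon to alpha: before.
Asked whether 'meets' holds → No.

No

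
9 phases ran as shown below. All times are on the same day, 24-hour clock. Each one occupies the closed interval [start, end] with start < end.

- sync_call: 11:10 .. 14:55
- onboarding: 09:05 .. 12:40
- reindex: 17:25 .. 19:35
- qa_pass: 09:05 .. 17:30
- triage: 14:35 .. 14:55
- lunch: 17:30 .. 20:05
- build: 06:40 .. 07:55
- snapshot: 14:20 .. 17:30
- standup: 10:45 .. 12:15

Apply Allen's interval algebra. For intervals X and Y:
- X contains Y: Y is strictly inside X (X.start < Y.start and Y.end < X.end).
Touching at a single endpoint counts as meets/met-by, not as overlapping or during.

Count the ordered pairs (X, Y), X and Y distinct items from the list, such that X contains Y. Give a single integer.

Checking all 72 ordered pairs for relation 'contains'; matching pairs in alphabetical order:
(onboarding, standup): onboarding contains standup ✓
(qa_pass, standup): qa_pass contains standup ✓
(qa_pass, sync_call): qa_pass contains sync_call ✓
(qa_pass, triage): qa_pass contains triage ✓
(snapshot, triage): snapshot contains triage ✓
Count: 5.

5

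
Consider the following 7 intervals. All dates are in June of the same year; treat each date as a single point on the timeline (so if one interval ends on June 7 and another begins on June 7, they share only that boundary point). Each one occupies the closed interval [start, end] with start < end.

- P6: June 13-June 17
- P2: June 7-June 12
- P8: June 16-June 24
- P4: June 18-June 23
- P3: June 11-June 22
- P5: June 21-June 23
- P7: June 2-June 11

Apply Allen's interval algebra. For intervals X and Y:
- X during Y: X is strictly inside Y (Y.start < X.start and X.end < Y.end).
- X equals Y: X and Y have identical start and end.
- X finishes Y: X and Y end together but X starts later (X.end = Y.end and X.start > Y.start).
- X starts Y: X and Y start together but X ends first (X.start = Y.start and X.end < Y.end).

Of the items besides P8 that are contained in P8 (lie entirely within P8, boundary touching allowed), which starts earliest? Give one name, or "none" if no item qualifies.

P4

Target P8 = [June 16, June 24].
P2 [June 7, June 12] → before → excluded.
P3 [June 11, June 22] → overlaps → excluded.
P4 [June 18, June 23] → during → candidate.
P5 [June 21, June 23] → during → candidate.
P6 [June 13, June 17] → overlaps → excluded.
P7 [June 2, June 11] → before → excluded.
Among candidates, earliest start is June 18 → P4.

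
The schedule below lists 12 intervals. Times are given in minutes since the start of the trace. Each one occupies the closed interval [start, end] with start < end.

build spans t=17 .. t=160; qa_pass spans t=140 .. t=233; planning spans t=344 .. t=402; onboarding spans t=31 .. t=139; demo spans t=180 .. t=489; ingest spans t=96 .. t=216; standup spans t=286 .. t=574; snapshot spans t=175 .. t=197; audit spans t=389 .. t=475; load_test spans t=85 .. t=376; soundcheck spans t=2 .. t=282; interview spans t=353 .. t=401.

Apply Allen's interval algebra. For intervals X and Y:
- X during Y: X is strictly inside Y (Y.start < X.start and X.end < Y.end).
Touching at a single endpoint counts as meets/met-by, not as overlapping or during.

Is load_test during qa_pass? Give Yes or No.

load_test = [t=85, t=376], qa_pass = [t=140, t=233].
Actual relation of load_test to qa_pass: contains.
Asked whether 'during' holds → No.

No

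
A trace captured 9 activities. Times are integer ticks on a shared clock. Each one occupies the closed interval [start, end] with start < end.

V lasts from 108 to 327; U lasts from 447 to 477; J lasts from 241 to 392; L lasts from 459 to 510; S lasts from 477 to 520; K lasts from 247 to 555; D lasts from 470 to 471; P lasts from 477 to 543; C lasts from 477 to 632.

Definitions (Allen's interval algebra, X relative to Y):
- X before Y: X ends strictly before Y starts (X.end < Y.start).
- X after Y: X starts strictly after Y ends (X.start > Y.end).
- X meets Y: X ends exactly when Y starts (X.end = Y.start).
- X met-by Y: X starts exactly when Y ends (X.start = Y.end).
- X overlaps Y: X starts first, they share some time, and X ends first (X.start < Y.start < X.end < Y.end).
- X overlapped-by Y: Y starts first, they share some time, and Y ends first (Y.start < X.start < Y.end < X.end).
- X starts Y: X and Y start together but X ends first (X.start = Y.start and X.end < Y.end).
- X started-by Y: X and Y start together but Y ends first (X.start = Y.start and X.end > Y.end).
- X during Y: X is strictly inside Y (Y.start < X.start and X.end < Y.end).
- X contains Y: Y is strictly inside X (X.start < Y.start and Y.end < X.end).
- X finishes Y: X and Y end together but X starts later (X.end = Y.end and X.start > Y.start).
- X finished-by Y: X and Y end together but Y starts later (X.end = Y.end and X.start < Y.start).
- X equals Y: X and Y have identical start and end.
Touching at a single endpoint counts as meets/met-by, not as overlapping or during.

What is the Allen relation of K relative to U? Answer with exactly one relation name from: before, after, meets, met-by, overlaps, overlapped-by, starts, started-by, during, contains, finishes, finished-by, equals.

contains

K = [247, 555]; U = [447, 477].
Compare endpoints: K.start < U.start, K.start < U.end, K.end > U.start, K.end > U.end.
That pattern is 'contains'.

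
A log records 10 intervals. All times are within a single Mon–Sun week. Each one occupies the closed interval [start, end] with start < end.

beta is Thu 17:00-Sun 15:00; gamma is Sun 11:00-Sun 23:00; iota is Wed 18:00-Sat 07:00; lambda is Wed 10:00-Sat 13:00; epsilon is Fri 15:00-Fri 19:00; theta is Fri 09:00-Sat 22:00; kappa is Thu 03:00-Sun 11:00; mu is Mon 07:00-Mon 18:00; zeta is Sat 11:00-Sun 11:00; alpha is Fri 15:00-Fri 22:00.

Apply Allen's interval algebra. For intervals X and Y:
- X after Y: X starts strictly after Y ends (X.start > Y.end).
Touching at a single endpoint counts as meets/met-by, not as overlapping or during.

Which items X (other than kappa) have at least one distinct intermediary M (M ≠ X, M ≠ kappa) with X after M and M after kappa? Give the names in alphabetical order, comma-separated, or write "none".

none

Target kappa = [Thu 03:00, Sun 11:00].
Intermediaries M with M after kappa: none.
Union: none.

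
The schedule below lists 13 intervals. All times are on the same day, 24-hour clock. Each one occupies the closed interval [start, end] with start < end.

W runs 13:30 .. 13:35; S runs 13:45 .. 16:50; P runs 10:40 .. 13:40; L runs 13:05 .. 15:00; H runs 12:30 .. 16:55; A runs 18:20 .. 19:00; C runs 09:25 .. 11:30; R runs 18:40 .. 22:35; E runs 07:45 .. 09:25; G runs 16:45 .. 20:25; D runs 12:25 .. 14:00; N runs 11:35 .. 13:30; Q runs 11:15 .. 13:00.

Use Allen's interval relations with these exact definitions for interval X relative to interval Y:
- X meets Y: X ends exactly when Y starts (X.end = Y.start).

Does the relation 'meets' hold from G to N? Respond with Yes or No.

G = [16:45, 20:25], N = [11:35, 13:30].
Actual relation of G to N: after.
Asked whether 'meets' holds → No.

No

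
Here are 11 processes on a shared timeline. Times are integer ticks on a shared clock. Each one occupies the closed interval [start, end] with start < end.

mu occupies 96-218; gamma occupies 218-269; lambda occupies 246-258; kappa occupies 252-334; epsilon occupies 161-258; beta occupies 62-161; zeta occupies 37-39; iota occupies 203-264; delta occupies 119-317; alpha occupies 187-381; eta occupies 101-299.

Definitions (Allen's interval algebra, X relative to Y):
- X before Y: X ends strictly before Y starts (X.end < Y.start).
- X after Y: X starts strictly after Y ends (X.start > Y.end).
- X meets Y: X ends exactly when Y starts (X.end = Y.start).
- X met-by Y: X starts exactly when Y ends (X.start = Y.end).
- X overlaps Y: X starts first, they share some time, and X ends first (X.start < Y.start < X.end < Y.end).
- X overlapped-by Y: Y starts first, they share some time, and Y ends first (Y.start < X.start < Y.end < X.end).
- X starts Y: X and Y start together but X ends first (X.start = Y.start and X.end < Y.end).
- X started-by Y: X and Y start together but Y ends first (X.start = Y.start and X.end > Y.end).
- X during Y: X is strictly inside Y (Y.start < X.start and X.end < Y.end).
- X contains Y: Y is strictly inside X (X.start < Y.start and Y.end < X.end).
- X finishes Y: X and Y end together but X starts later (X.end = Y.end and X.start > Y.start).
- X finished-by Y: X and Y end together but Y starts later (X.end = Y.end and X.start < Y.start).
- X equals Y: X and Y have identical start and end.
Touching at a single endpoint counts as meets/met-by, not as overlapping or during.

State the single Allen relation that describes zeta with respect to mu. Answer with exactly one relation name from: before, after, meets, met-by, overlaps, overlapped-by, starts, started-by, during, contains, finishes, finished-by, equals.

before

zeta = [37, 39]; mu = [96, 218].
Compare endpoints: zeta.start < mu.start, zeta.start < mu.end, zeta.end < mu.start, zeta.end < mu.end.
That pattern is 'before'.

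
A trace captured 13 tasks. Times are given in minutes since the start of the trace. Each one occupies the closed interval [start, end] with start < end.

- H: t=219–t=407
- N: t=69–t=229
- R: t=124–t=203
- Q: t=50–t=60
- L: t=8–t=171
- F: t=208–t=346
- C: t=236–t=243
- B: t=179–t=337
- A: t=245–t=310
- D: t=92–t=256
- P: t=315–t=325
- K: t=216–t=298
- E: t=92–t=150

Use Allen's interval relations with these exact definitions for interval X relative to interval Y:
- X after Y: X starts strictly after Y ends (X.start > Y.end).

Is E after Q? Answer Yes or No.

Yes

E = [t=92, t=150], Q = [t=50, t=60].
Actual relation of E to Q: after.
Asked whether 'after' holds → Yes.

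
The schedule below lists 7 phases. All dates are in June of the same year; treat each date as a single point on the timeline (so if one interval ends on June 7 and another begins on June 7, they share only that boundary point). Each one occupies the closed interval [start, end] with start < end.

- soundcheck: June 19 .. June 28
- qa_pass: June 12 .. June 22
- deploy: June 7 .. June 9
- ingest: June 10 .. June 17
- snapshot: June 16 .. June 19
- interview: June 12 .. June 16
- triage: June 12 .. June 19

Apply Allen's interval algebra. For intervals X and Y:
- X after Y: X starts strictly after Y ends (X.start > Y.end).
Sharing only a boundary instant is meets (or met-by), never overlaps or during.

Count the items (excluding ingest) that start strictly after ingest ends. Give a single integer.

1

Target ingest = [June 10, June 17].
deploy [June 7, June 9] → before → no.
interview [June 12, June 16] → during → no.
qa_pass [June 12, June 22] → overlapped-by → no.
snapshot [June 16, June 19] → overlapped-by → no.
soundcheck [June 19, June 28] → after → counts.
triage [June 12, June 19] → overlapped-by → no.
Total: 1.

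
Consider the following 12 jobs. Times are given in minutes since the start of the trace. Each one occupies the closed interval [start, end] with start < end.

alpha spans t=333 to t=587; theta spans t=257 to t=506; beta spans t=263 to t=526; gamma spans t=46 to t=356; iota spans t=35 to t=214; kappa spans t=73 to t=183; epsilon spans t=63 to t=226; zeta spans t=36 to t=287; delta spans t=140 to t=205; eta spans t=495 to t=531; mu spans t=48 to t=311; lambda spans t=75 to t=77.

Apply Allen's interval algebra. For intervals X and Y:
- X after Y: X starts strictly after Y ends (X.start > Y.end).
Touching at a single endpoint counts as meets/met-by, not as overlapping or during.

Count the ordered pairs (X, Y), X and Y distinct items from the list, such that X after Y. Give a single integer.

26

Checking all 132 ordered pairs for relation 'after'; matching pairs in alphabetical order:
(alpha, delta): alpha after delta ✓
(alpha, epsilon): alpha after epsilon ✓
(alpha, iota): alpha after iota ✓
(alpha, kappa): alpha after kappa ✓
(alpha, lambda): alpha after lambda ✓
(alpha, mu): alpha after mu ✓
(alpha, zeta): alpha after zeta ✓
(beta, delta): beta after delta ✓
(beta, epsilon): beta after epsilon ✓
(beta, iota): beta after iota ✓
(beta, kappa): beta after kappa ✓
(beta, lambda): beta after lambda ✓
(delta, lambda): delta after lambda ✓
(eta, delta): eta after delta ✓
(eta, epsilon): eta after epsilon ✓
(eta, gamma): eta after gamma ✓
(eta, iota): eta after iota ✓
(eta, kappa): eta after kappa ✓
(eta, lambda): eta after lambda ✓
(eta, mu): eta after mu ✓
(eta, zeta): eta after zeta ✓
(theta, delta): theta after delta ✓
(theta, epsilon): theta after epsilon ✓
(theta, iota): theta after iota ✓
... plus 2 further pairs not listed.
Count: 26.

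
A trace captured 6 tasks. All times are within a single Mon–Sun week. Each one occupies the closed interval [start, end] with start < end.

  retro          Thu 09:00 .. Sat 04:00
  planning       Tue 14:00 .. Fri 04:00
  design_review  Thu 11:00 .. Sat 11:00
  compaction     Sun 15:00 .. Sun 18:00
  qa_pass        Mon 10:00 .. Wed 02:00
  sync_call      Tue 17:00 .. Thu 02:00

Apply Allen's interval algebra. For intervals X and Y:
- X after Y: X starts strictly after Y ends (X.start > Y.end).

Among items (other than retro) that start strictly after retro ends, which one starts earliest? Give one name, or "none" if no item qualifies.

compaction

Target retro = [Thu 09:00, Sat 04:00].
compaction [Sun 15:00, Sun 18:00] → after → candidate.
design_review [Thu 11:00, Sat 11:00] → overlapped-by → excluded.
planning [Tue 14:00, Fri 04:00] → overlaps → excluded.
qa_pass [Mon 10:00, Wed 02:00] → before → excluded.
sync_call [Tue 17:00, Thu 02:00] → before → excluded.
Among candidates, earliest start is Sun 15:00 → compaction.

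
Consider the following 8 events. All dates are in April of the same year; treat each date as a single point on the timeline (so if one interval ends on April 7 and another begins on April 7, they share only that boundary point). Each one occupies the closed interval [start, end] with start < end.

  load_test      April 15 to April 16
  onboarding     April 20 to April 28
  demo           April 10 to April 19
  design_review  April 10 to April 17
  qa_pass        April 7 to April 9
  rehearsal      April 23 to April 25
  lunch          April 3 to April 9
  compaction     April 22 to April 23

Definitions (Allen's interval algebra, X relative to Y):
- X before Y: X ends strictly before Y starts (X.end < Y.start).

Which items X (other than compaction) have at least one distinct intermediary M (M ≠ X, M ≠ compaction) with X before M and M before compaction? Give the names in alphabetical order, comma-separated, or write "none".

lunch, qa_pass

Target compaction = [April 22, April 23].
Intermediaries M with M before compaction: demo, design_review, load_test, lunch, qa_pass.
Via demo — items with X before demo: lunch, qa_pass.
Via design_review — items with X before design_review: lunch, qa_pass.
Via load_test — items with X before load_test: lunch, qa_pass.
Via lunch — items with X before lunch: none.
Via qa_pass — items with X before qa_pass: none.
Union: lunch, qa_pass.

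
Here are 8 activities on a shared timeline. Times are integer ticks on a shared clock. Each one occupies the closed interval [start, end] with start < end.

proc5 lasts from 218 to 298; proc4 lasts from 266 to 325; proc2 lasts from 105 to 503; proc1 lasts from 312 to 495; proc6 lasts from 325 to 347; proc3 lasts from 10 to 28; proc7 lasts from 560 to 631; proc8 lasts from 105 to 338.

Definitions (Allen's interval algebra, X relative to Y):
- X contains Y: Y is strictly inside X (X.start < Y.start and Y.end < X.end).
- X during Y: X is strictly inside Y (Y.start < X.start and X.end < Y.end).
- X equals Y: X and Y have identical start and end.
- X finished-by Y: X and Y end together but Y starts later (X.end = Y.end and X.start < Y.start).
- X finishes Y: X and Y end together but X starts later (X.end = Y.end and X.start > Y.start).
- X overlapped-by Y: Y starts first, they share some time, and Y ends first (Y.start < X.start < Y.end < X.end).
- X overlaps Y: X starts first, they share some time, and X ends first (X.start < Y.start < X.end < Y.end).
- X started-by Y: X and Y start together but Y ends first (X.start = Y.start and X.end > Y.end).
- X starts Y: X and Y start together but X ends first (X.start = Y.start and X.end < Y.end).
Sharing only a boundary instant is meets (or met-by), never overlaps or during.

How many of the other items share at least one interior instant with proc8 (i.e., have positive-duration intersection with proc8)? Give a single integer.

Target proc8 = [105, 338].
proc1 [312, 495] → overlapped-by → counts.
proc2 [105, 503] → started-by → counts.
proc3 [10, 28] → before → no.
proc4 [266, 325] → during → counts.
proc5 [218, 298] → during → counts.
proc6 [325, 347] → overlapped-by → counts.
proc7 [560, 631] → after → no.
Total: 5.

5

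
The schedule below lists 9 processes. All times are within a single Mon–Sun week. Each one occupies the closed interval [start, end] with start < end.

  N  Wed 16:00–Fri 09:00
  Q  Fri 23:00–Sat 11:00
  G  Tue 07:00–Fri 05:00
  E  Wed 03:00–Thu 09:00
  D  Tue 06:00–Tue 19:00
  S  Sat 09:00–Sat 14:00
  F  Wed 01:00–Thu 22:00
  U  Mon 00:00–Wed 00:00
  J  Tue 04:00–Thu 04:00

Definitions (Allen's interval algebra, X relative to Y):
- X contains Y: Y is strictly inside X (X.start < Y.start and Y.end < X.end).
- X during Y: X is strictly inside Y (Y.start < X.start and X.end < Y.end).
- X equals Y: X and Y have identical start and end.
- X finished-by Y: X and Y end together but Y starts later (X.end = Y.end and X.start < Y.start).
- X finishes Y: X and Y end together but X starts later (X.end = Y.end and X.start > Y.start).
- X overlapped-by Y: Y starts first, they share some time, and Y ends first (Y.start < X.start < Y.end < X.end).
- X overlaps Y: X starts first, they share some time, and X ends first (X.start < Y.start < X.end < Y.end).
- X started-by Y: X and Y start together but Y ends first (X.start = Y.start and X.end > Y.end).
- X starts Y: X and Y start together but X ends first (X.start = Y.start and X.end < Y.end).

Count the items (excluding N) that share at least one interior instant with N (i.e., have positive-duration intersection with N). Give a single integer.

Target N = [Wed 16:00, Fri 09:00].
D [Tue 06:00, Tue 19:00] → before → no.
E [Wed 03:00, Thu 09:00] → overlaps → counts.
F [Wed 01:00, Thu 22:00] → overlaps → counts.
G [Tue 07:00, Fri 05:00] → overlaps → counts.
J [Tue 04:00, Thu 04:00] → overlaps → counts.
Q [Fri 23:00, Sat 11:00] → after → no.
S [Sat 09:00, Sat 14:00] → after → no.
U [Mon 00:00, Wed 00:00] → before → no.
Total: 4.

4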